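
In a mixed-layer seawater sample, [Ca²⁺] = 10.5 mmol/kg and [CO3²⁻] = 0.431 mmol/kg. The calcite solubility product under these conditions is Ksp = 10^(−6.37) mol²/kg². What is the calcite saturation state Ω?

Ksp = 10^(−6.37) = 4.266×10^-7
Ω = [Ca²⁺][CO3²⁻]/Ksp = (10.5×10^-3)(0.431×10^-3) / 4.266×10^-7 = 10.6

Ω = 10.6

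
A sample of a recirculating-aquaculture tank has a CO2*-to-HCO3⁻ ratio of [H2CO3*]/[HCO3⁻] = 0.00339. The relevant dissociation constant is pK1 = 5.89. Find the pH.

From K1 = [H⁺][HCO3⁻]/[H2CO3*]:  pH = pK1 − log₁₀([H2CO3*]/[HCO3⁻])
log₁₀(0.00339) = -2.470
pH = 5.89 − (-2.470) = 8.36

pH = 8.36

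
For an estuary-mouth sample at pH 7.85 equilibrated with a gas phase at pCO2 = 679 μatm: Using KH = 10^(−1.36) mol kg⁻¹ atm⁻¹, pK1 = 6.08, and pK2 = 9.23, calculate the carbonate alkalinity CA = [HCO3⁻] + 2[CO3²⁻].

CA = 1.89 mmol/kg

[CO2*] = KH · pCO2 = 10^(−1.36) × 679×10^-6 = 2.964×10^-5 mol/kg
α₀ = 1/(1 + K1/[H⁺] + K1K2/[H⁺]²) = 1/(1 + 10^+1.77 + 10^+0.39) = 0.01604
DIC = [CO2*]/α₀ = 2.964×10^-5 / 0.01604 = 1.848 mmol/kg
CA = (α₁ + 2α₂)·DIC = (0.9446 + 2×0.03938) × 1.848 = 1.89 mmol/kg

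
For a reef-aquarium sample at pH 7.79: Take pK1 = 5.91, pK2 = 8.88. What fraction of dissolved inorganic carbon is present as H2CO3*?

α₀ = 1 / (1 + K1/[H⁺] + K1K2/[H⁺]²) = 1 / (1 + 10^+1.88 + 10^+0.79)
   = 1 / (1 + 75.858 + 6.1660) = 1/83.024 = 0.01204

α₀ = 0.0120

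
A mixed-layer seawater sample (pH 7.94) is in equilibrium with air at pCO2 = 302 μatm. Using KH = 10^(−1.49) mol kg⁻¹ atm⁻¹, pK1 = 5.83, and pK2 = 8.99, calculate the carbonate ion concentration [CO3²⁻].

[CO3²⁻] = 0.112 mmol/kg

[CO2*] = KH · pCO2 = 10^(−1.49) × 302×10^-6 = 9.773×10^-6 mol/kg
α₀ = 1/(1 + K1/[H⁺] + K1K2/[H⁺]²) = 1/(1 + 10^+2.11 + 10^+1.06) = 0.007077
DIC = [CO2*]/α₀ = 9.773×10^-6 / 0.007077 = 1.381 mmol/kg
[CO3²⁻] = α₂·DIC; α₂ = 0.08125, so [CO3²⁻] = 0.08125 × 1.381 = 0.112 mmol/kg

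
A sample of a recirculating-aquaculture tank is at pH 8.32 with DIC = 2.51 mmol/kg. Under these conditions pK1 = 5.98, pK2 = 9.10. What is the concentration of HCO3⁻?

α₁ = 1 / (1 + [H⁺]/K1 + K2/[H⁺]) = 1 / (1 + 10^-2.34 + 10^-0.78)
   = 1 / (1 + 0.0045709 + 0.16596) = 1/1.1705 = 0.8543
[HCO3⁻] = α₁ × DIC = 0.8543 × 2.51 = 2.14 mmol/kg

[HCO3⁻] = 2.14 mmol/kg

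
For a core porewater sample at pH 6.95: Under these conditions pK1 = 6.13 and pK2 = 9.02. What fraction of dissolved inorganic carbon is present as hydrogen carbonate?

α₁ = 0.862

α₁ = 1 / (1 + [H⁺]/K1 + K2/[H⁺]) = 1 / (1 + 10^-0.82 + 10^-2.07)
   = 1 / (1 + 0.15136 + 0.0085114) = 1/1.1599 = 0.8622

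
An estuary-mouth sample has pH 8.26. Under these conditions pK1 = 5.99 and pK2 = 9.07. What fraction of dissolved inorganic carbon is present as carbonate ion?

α₂ = 1 / (1 + [H⁺]/K2 + [H⁺]²/(K1K2)) = 1 / (1 + 10^+0.81 + 10^-1.46)
   = 1 / (1 + 6.4565 + 0.034674) = 1/7.4912 = 0.1335

α₂ = 0.133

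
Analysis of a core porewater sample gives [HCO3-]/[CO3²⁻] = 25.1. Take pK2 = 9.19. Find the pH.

pH = 7.79

From K2 = [H⁺][CO3²⁻]/[HCO3-]:  pH = pK2 − log₁₀([HCO3-]/[CO3²⁻])
log₁₀(25.1) = +1.400
pH = 9.19 − (+1.400) = 7.79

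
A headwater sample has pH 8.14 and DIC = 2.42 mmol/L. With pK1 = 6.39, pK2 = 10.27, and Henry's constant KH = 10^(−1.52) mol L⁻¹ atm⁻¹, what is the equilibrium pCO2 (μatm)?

pCO2 = 1390 μatm

α₀ = 1 / (1 + K1/[H⁺] + K1K2/[H⁺]²) = 1 / (1 + 10^+1.75 + 10^-0.38)
   = 1 / (1 + 56.234 + 0.41687) = 1/57.651 = 0.01735
[CO2*] = α₀ × DIC = 0.01735 × 2.42 = 0.04198 mmol/L
pCO2 = [CO2*]/KH = 4.198×10^-5 / 3.020×10^-2 = 1390 μatm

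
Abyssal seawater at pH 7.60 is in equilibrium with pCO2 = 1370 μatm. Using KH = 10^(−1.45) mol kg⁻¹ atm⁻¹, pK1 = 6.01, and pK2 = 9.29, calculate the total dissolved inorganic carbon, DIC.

[CO2*] = KH · pCO2 = 10^(−1.45) × 1370×10^-6 = 4.861×10^-5 mol/kg
α₀ = 1/(1 + K1/[H⁺] + K1K2/[H⁺]²) = 1/(1 + 10^+1.59 + 10^-0.10) = 0.02457
DIC = [CO2*]/α₀ = 4.861×10^-5 / 0.02457 = 1.98 mmol/kg

DIC = 1.98 mmol/kg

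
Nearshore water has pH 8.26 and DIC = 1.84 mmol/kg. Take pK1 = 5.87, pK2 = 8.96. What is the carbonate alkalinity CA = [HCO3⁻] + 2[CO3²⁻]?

CA = 2.14 mmol/kg

CA = [HCO3⁻] + 2[CO3²⁻] = (α₁ + 2α₂)·DIC
At pH 8.26: [H⁺]/K1 = 10^-2.39 = 0.0040738, K2/[H⁺] = 10^-0.70 = 0.19953
α₁ = 1/(1 + 0.0040738 + 0.19953) = 1/1.2036 = 0.8308; α₂ = α₁·K2/[H⁺] = 0.1658
α₁ + 2α₂ = 1.1624
CA = 1.1624 × 1.84 = 2.14 mmol/kg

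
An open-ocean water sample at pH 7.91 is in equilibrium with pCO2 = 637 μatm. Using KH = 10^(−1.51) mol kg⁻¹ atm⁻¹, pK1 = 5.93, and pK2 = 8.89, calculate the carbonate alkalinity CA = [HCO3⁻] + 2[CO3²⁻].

[CO2*] = KH · pCO2 = 10^(−1.51) × 637×10^-6 = 1.969×10^-5 mol/kg
α₀ = 1/(1 + K1/[H⁺] + K1K2/[H⁺]²) = 1/(1 + 10^+1.98 + 10^+1.00) = 0.009390
DIC = [CO2*]/α₀ = 1.969×10^-5 / 0.009390 = 2.096 mmol/kg
CA = (α₁ + 2α₂)·DIC = (0.8967 + 2×0.09390) × 2.096 = 2.27 mmol/kg

CA = 2.27 mmol/kg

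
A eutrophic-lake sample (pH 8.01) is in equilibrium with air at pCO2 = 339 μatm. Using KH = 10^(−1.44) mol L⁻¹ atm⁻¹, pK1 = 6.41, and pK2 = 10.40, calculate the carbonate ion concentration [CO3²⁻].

[CO2*] = KH · pCO2 = 10^(−1.44) × 339×10^-6 = 1.231×10^-5 mol/L
α₀ = 1/(1 + K1/[H⁺] + K1K2/[H⁺]²) = 1/(1 + 10^+1.60 + 10^-0.79) = 0.02441
DIC = [CO2*]/α₀ = 1.231×10^-5 / 0.02441 = 0.5043 mmol/L
[CO3²⁻] = α₂·DIC; α₂ = 0.003958, so [CO3²⁻] = 0.003958 × 0.5043 = 0.00200 mmol/L = 2.00 μmol/L

[CO3²⁻] = 2.00 μmol/L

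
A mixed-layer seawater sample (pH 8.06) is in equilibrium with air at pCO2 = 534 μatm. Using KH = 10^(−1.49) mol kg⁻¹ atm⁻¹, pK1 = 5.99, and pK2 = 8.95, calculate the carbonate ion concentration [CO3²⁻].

[CO3²⁻] = 0.262 mmol/kg

[CO2*] = KH · pCO2 = 10^(−1.49) × 534×10^-6 = 1.728×10^-5 mol/kg
α₀ = 1/(1 + K1/[H⁺] + K1K2/[H⁺]²) = 1/(1 + 10^+2.07 + 10^+1.18) = 0.007484
DIC = [CO2*]/α₀ = 1.728×10^-5 / 0.007484 = 2.309 mmol/kg
[CO3²⁻] = α₂·DIC; α₂ = 0.1133, so [CO3²⁻] = 0.1133 × 2.309 = 0.262 mmol/kg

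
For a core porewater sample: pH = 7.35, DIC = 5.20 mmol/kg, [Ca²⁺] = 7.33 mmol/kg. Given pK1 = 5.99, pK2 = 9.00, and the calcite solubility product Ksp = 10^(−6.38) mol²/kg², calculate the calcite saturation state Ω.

α₂ = 1 / (1 + [H⁺]/K2 + [H⁺]²/(K1K2)) = 1 / (1 + 10^+1.65 + 10^+0.29)
   = 1 / (1 + 44.668 + 1.9498) = 1/47.618 = 0.02100
[CO3²⁻] = α₂ × DIC = 0.02100 × 5.20 = 0.1092 mmol/kg
Ksp = 10^(−6.38) = 4.169×10^-7
Ω = [Ca²⁺][CO3²⁻]/Ksp = (7.33×10^-3)(1.092×10^-4) / 4.169×10^-7 = 1.92

Ω = 1.92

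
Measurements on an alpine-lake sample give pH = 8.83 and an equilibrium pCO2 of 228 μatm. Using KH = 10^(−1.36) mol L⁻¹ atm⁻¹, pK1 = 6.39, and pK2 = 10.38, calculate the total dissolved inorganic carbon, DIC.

DIC = 2.83 mmol/L

[CO2*] = KH · pCO2 = 10^(−1.36) × 228×10^-6 = 9.953×10^-6 mol/L
α₀ = 1/(1 + K1/[H⁺] + K1K2/[H⁺]²) = 1/(1 + 10^+2.44 + 10^+0.89) = 0.003519
DIC = [CO2*]/α₀ = 9.953×10^-6 / 0.003519 = 2.83 mmol/L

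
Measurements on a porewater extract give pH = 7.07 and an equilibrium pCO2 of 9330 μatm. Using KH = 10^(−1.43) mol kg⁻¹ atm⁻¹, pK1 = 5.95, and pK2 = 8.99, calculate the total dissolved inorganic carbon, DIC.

[CO2*] = KH · pCO2 = 10^(−1.43) × 9330×10^-6 = 3.466×10^-4 mol/kg
α₀ = 1/(1 + K1/[H⁺] + K1K2/[H⁺]²) = 1/(1 + 10^+1.12 + 10^-0.80) = 0.06973
DIC = [CO2*]/α₀ = 3.466×10^-4 / 0.06973 = 4.97 mmol/kg

DIC = 4.97 mmol/kg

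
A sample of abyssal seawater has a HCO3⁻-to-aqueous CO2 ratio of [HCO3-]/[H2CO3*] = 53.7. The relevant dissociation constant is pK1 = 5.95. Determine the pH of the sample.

From K1 = [H⁺][HCO3-]/[H2CO3*]:  pH = pK1 + log₁₀([HCO3-]/[H2CO3*])
log₁₀(53.7) = +1.730
pH = 5.95 + (+1.730) = 7.68

pH = 7.68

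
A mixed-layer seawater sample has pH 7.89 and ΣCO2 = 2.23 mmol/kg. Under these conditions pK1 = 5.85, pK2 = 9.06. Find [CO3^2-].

α₂ = 1 / (1 + [H⁺]/K2 + [H⁺]²/(K1K2)) = 1 / (1 + 10^+1.17 + 10^-0.87)
   = 1 / (1 + 14.791 + 0.13490) = 1/15.926 = 0.06279
[CO3²⁻] = α₂ × DIC = 0.06279 × 2.23 = 0.140 mmol/kg

[CO3²⁻] = 0.140 mmol/kg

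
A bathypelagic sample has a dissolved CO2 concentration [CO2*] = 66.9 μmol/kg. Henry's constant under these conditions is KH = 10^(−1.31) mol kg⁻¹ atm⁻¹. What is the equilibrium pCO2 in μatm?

pCO2 = 1370 μatm

KH = 10^(−1.31) = 4.898×10^-2 mol kg⁻¹ atm⁻¹
pCO2 = [CO2*]/KH = 66.9×10^-6 / 4.898×10^-2 = 1.37×10^-3 atm = 1370 μatm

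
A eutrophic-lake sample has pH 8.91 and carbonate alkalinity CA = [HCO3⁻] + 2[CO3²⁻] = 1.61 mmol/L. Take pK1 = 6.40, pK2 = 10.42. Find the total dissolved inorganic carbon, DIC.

DIC = 1.57 mmol/L

CA = [HCO3⁻] + 2[CO3²⁻] = (α₁ + 2α₂)·DIC
At pH 8.91: [H⁺]/K1 = 10^-2.51 = 0.0030903, K2/[H⁺] = 10^-1.51 = 0.030903
α₁ = 1/(1 + 0.0030903 + 0.030903) = 1/1.0340 = 0.9671; α₂ = α₁·K2/[H⁺] = 0.02989
α₁ + 2α₂ = 1.0269
DIC = CA / (α₁ + 2α₂) = 1.61 / 1.0269 = 1.57 mmol/L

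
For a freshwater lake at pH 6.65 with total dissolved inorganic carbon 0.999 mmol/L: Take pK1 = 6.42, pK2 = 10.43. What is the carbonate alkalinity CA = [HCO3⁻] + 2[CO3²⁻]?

CA = [HCO3⁻] + 2[CO3²⁻] = (α₁ + 2α₂)·DIC
At pH 6.65: [H⁺]/K1 = 10^-0.23 = 0.58884, K2/[H⁺] = 10^-3.78 = 0.00016596
α₁ = 1/(1 + 0.58884 + 0.00016596) = 1/1.5890 = 0.6293; α₂ = α₁·K2/[H⁺] = 0.0001044
α₁ + 2α₂ = 0.6295
CA = 0.6295 × 0.999 = 0.629 mmol/L

CA = 0.629 mmol/L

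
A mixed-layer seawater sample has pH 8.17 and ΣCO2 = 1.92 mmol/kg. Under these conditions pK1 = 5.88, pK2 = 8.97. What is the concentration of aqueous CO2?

α₀ = 1 / (1 + K1/[H⁺] + K1K2/[H⁺]²) = 1 / (1 + 10^+2.29 + 10^+1.49)
   = 1 / (1 + 194.98 + 30.903) = 1/226.89 = 0.004407
[CO2*] = α₀ × DIC = 0.004407 × 1.92 = 0.00846 mmol/kg = 8.46 μmol/kg

[CO2*] = 8.46 μmol/kg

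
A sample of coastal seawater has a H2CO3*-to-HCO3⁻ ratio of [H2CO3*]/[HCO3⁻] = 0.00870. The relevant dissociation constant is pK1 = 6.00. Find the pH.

pH = 8.06

From K1 = [H⁺][HCO3⁻]/[H2CO3*]:  pH = pK1 − log₁₀([H2CO3*]/[HCO3⁻])
log₁₀(0.00870) = -2.060
pH = 6.00 − (-2.060) = 8.06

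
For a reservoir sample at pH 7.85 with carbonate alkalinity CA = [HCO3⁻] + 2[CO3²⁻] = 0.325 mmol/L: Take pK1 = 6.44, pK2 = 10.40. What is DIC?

DIC = 0.337 mmol/L

CA = [HCO3⁻] + 2[CO3²⁻] = (α₁ + 2α₂)·DIC
At pH 7.85: [H⁺]/K1 = 10^-1.41 = 0.038905, K2/[H⁺] = 10^-2.55 = 0.0028184
α₁ = 1/(1 + 0.038905 + 0.0028184) = 1/1.0417 = 0.9599; α₂ = α₁·K2/[H⁺] = 0.002706
α₁ + 2α₂ = 0.9654
DIC = CA / (α₁ + 2α₂) = 0.325 / 0.9654 = 0.337 mmol/L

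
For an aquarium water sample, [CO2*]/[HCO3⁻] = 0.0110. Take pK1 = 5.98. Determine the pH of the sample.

From K1 = [H⁺][HCO3⁻]/[CO2*]:  pH = pK1 − log₁₀([CO2*]/[HCO3⁻])
log₁₀(0.0110) = -1.959
pH = 5.98 − (-1.959) = 7.94

pH = 7.94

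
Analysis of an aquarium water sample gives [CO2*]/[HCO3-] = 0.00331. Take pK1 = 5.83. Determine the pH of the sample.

From K1 = [H⁺][HCO3-]/[CO2*]:  pH = pK1 − log₁₀([CO2*]/[HCO3-])
log₁₀(0.00331) = -2.480
pH = 5.83 − (-2.480) = 8.31

pH = 8.31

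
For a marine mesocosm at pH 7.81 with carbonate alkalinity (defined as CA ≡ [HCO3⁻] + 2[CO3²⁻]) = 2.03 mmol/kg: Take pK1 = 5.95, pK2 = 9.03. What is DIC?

CA = [HCO3⁻] + 2[CO3²⁻] = (α₁ + 2α₂)·DIC
At pH 7.81: [H⁺]/K1 = 10^-1.86 = 0.013804, K2/[H⁺] = 10^-1.22 = 0.060256
α₁ = 1/(1 + 0.013804 + 0.060256) = 1/1.0741 = 0.9310; α₂ = α₁·K2/[H⁺] = 0.05610
α₁ + 2α₂ = 1.0432
DIC = CA / (α₁ + 2α₂) = 2.03 / 1.0432 = 1.95 mmol/kg

DIC = 1.95 mmol/kg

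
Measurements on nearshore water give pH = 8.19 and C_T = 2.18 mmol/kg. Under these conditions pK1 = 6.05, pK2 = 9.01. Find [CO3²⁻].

α₂ = 1 / (1 + [H⁺]/K2 + [H⁺]²/(K1K2)) = 1 / (1 + 10^+0.82 + 10^-1.32)
   = 1 / (1 + 6.6069 + 0.047863) = 1/7.6548 = 0.1306
[CO3²⁻] = α₂ × DIC = 0.1306 × 2.18 = 0.285 mmol/kg

[CO3²⁻] = 0.285 mmol/kg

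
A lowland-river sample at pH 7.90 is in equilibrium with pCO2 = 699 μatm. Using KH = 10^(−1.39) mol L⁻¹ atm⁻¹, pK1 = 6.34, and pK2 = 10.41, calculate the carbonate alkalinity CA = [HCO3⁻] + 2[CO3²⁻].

CA = 1.04 mmol/L

[CO2*] = KH · pCO2 = 10^(−1.39) × 699×10^-6 = 2.848×10^-5 mol/L
α₀ = 1/(1 + K1/[H⁺] + K1K2/[H⁺]²) = 1/(1 + 10^+1.56 + 10^-0.95) = 0.02672
DIC = [CO2*]/α₀ = 2.848×10^-5 / 0.02672 = 1.066 mmol/L
CA = (α₁ + 2α₂)·DIC = (0.9703 + 2×0.002998) × 1.066 = 1.04 mmol/L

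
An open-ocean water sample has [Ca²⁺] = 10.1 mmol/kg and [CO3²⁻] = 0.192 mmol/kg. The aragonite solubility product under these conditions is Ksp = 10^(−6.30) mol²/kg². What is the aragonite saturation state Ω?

Ω = 3.87

Ksp = 10^(−6.30) = 5.012×10^-7
Ω = [Ca²⁺][CO3²⁻]/Ksp = (10.1×10^-3)(0.192×10^-3) / 5.012×10^-7 = 3.87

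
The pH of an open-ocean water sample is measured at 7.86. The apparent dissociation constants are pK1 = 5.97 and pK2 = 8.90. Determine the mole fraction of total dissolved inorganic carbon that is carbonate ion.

α₂ = 1 / (1 + [H⁺]/K2 + [H⁺]²/(K1K2)) = 1 / (1 + 10^+1.04 + 10^-0.85)
   = 1 / (1 + 10.965 + 0.14125) = 1/12.106 = 0.08260

α₂ = 0.0826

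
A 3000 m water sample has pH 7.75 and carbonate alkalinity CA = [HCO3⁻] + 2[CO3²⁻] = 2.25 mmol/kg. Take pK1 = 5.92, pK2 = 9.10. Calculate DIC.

DIC = 2.19 mmol/kg

CA = [HCO3⁻] + 2[CO3²⁻] = (α₁ + 2α₂)·DIC
At pH 7.75: [H⁺]/K1 = 10^-1.83 = 0.014791, K2/[H⁺] = 10^-1.35 = 0.044668
α₁ = 1/(1 + 0.014791 + 0.044668) = 1/1.0595 = 0.9439; α₂ = α₁·K2/[H⁺] = 0.04216
α₁ + 2α₂ = 1.0282
DIC = CA / (α₁ + 2α₂) = 2.25 / 1.0282 = 2.19 mmol/kg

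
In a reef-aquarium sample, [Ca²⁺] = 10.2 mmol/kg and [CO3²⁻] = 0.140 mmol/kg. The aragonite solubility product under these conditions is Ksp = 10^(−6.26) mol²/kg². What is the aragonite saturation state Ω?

Ω = 2.60

Ksp = 10^(−6.26) = 5.495×10^-7
Ω = [Ca²⁺][CO3²⁻]/Ksp = (10.2×10^-3)(0.140×10^-3) / 5.495×10^-7 = 2.60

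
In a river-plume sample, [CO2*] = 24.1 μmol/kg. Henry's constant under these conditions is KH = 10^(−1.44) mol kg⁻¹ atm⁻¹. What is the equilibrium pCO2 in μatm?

KH = 10^(−1.44) = 3.631×10^-2 mol kg⁻¹ atm⁻¹
pCO2 = [CO2*]/KH = 24.1×10^-6 / 3.631×10^-2 = 6.64×10^-4 atm = 664 μatm

pCO2 = 664 μatm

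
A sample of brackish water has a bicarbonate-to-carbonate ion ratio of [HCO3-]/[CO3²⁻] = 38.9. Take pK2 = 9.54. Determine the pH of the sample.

pH = 7.95

From K2 = [H⁺][CO3²⁻]/[HCO3-]:  pH = pK2 − log₁₀([HCO3-]/[CO3²⁻])
log₁₀(38.9) = +1.590
pH = 9.54 − (+1.590) = 7.95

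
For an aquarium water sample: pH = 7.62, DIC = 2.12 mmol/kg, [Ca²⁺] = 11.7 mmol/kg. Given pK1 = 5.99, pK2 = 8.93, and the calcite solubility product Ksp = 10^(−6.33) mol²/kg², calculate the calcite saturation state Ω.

Ω = 2.42

α₂ = 1 / (1 + [H⁺]/K2 + [H⁺]²/(K1K2)) = 1 / (1 + 10^+1.31 + 10^-0.32)
   = 1 / (1 + 20.417 + 0.47863) = 1/21.896 = 0.04567
[CO3²⁻] = α₂ × DIC = 0.04567 × 2.12 = 0.09682 mmol/kg
Ksp = 10^(−6.33) = 4.677×10^-7
Ω = [Ca²⁺][CO3²⁻]/Ksp = (11.7×10^-3)(9.682×10^-5) / 4.677×10^-7 = 2.42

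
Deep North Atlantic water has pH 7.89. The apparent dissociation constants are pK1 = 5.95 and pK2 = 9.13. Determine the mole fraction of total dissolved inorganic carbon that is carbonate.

α₂ = 1 / (1 + [H⁺]/K2 + [H⁺]²/(K1K2)) = 1 / (1 + 10^+1.24 + 10^-0.70)
   = 1 / (1 + 17.378 + 0.19953) = 1/18.578 = 0.05383

α₂ = 0.0538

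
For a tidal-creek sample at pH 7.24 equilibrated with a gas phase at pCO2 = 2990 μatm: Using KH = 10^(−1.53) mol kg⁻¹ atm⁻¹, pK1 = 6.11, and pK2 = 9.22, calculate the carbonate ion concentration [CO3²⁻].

[CO3²⁻] = 12.5 μmol/kg

[CO2*] = KH · pCO2 = 10^(−1.53) × 2990×10^-6 = 8.824×10^-5 mol/kg
α₀ = 1/(1 + K1/[H⁺] + K1K2/[H⁺]²) = 1/(1 + 10^+1.13 + 10^-0.85) = 0.06835
DIC = [CO2*]/α₀ = 8.824×10^-5 / 0.06835 = 1.291 mmol/kg
[CO3²⁻] = α₂·DIC; α₂ = 0.009654, so [CO3²⁻] = 0.009654 × 1.291 = 0.0125 mmol/kg = 12.5 μmol/kg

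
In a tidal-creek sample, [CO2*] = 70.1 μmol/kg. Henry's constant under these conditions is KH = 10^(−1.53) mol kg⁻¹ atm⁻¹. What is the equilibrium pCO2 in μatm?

KH = 10^(−1.53) = 2.951×10^-2 mol kg⁻¹ atm⁻¹
pCO2 = [CO2*]/KH = 70.1×10^-6 / 2.951×10^-2 = 2.38×10^-3 atm = 2380 μatm

pCO2 = 2380 μatm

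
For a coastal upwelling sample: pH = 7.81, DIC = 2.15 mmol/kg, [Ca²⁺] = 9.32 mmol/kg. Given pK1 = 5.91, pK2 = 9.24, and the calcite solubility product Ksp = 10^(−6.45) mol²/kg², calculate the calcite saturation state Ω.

Ω = 2.00

α₂ = 1 / (1 + [H⁺]/K2 + [H⁺]²/(K1K2)) = 1 / (1 + 10^+1.43 + 10^-0.47)
   = 1 / (1 + 26.915 + 0.33884) = 1/28.254 = 0.03539
[CO3²⁻] = α₂ × DIC = 0.03539 × 2.15 = 0.07609 mmol/kg
Ksp = 10^(−6.45) = 3.548×10^-7
Ω = [Ca²⁺][CO3²⁻]/Ksp = (9.32×10^-3)(7.609×10^-5) / 3.548×10^-7 = 2.00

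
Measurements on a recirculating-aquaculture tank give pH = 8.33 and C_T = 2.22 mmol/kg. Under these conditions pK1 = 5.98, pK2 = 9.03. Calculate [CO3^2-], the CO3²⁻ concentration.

[CO3²⁻] = 0.368 mmol/kg

α₂ = 1 / (1 + [H⁺]/K2 + [H⁺]²/(K1K2)) = 1 / (1 + 10^+0.70 + 10^-1.65)
   = 1 / (1 + 5.0119 + 0.022387) = 1/6.0343 = 0.1657
[CO3²⁻] = α₂ × DIC = 0.1657 × 2.22 = 0.368 mmol/kg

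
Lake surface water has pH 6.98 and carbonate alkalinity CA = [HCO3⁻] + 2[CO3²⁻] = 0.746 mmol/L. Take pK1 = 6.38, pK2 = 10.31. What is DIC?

CA = [HCO3⁻] + 2[CO3²⁻] = (α₁ + 2α₂)·DIC
At pH 6.98: [H⁺]/K1 = 10^-0.60 = 0.25119, K2/[H⁺] = 10^-3.33 = 0.00046774
α₁ = 1/(1 + 0.25119 + 0.00046774) = 1/1.2517 = 0.7989; α₂ = α₁·K2/[H⁺] = 0.0003737
α₁ + 2α₂ = 0.7997
DIC = CA / (α₁ + 2α₂) = 0.746 / 0.7997 = 0.933 mmol/L

DIC = 0.933 mmol/L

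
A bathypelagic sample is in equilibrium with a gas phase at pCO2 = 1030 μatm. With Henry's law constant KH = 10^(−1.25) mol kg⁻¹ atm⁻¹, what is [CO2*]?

[CO2*] = 57.9 μmol/kg

KH = 10^(−1.25) = 5.623×10^-2 mol kg⁻¹ atm⁻¹
[CO2*] = KH · pCO2 = 5.623×10^-2 × 1030×10^-6 atm = 5.79×10^-5 mol/kg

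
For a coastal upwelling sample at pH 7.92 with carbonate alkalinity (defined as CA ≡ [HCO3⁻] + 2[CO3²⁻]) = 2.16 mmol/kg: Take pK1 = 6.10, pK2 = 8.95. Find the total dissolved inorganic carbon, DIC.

DIC = 2.02 mmol/kg

CA = [HCO3⁻] + 2[CO3²⁻] = (α₁ + 2α₂)·DIC
At pH 7.92: [H⁺]/K1 = 10^-1.82 = 0.015136, K2/[H⁺] = 10^-1.03 = 0.093325
α₁ = 1/(1 + 0.015136 + 0.093325) = 1/1.1085 = 0.9022; α₂ = α₁·K2/[H⁺] = 0.08419
α₁ + 2α₂ = 1.0705
DIC = CA / (α₁ + 2α₂) = 2.16 / 1.0705 = 2.02 mmol/kg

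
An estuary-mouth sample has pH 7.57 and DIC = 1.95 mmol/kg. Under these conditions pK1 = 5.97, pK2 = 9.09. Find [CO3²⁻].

α₂ = 1 / (1 + [H⁺]/K2 + [H⁺]²/(K1K2)) = 1 / (1 + 10^+1.52 + 10^-0.08)
   = 1 / (1 + 33.113 + 0.83176) = 1/34.945 = 0.02862
[CO3²⁻] = α₂ × DIC = 0.02862 × 1.95 = 0.0558 mmol/kg

[CO3²⁻] = 0.0558 mmol/kg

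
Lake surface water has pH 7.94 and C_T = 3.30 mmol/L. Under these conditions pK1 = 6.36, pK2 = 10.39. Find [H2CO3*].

[CO2*] = 0.0843 mmol/L

α₀ = 1 / (1 + K1/[H⁺] + K1K2/[H⁺]²) = 1 / (1 + 10^+1.58 + 10^-0.87)
   = 1 / (1 + 38.019 + 0.13490) = 1/39.154 = 0.02554
[CO2*] = α₀ × DIC = 0.02554 × 3.30 = 0.0843 mmol/L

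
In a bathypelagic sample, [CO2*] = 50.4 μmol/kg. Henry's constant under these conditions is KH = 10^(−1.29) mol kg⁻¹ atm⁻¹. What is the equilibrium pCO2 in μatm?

pCO2 = 983 μatm

KH = 10^(−1.29) = 5.129×10^-2 mol kg⁻¹ atm⁻¹
pCO2 = [CO2*]/KH = 50.4×10^-6 / 5.129×10^-2 = 9.83×10^-4 atm = 983 μatm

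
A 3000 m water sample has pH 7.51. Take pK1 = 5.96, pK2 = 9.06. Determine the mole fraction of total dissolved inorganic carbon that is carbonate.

α₂ = 1 / (1 + [H⁺]/K2 + [H⁺]²/(K1K2)) = 1 / (1 + 10^+1.55 + 10^+0.00)
   = 1 / (1 + 35.481 + 1.0000) = 1/37.481 = 0.02668

α₂ = 0.0267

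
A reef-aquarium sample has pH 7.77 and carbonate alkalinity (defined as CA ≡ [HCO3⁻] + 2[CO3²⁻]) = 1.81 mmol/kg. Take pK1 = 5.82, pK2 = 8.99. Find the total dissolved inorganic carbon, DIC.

DIC = 1.73 mmol/kg

CA = [HCO3⁻] + 2[CO3²⁻] = (α₁ + 2α₂)·DIC
At pH 7.77: [H⁺]/K1 = 10^-1.95 = 0.011220, K2/[H⁺] = 10^-1.22 = 0.060256
α₁ = 1/(1 + 0.011220 + 0.060256) = 1/1.0715 = 0.9333; α₂ = α₁·K2/[H⁺] = 0.05624
α₁ + 2α₂ = 1.0458
DIC = CA / (α₁ + 2α₂) = 1.81 / 1.0458 = 1.73 mmol/kg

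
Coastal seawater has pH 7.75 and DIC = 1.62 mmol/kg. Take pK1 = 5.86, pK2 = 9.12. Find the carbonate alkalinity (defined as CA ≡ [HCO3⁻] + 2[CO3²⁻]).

CA = 1.67 mmol/kg

CA = [HCO3⁻] + 2[CO3²⁻] = (α₁ + 2α₂)·DIC
At pH 7.75: [H⁺]/K1 = 10^-1.89 = 0.012882, K2/[H⁺] = 10^-1.37 = 0.042658
α₁ = 1/(1 + 0.012882 + 0.042658) = 1/1.0555 = 0.9474; α₂ = α₁·K2/[H⁺] = 0.04041
α₁ + 2α₂ = 1.0282
CA = 1.0282 × 1.62 = 1.67 mmol/kg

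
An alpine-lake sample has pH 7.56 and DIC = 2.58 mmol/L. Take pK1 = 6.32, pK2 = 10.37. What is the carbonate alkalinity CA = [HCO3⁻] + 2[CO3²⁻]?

CA = 2.44 mmol/L

CA = [HCO3⁻] + 2[CO3²⁻] = (α₁ + 2α₂)·DIC
At pH 7.56: [H⁺]/K1 = 10^-1.24 = 0.057544, K2/[H⁺] = 10^-2.81 = 0.0015488
α₁ = 1/(1 + 0.057544 + 0.0015488) = 1/1.0591 = 0.9442; α₂ = α₁·K2/[H⁺] = 0.001462
α₁ + 2α₂ = 0.9471
CA = 0.9471 × 2.58 = 2.44 mmol/L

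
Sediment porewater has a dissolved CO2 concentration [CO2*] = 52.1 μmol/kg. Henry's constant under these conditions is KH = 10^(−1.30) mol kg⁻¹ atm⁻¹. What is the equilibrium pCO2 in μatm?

KH = 10^(−1.30) = 5.012×10^-2 mol kg⁻¹ atm⁻¹
pCO2 = [CO2*]/KH = 52.1×10^-6 / 5.012×10^-2 = 1.04×10^-3 atm = 1040 μatm

pCO2 = 1040 μatm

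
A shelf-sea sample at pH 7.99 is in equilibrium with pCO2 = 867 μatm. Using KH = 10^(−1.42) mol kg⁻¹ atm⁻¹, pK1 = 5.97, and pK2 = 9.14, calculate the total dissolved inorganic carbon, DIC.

DIC = 3.73 mmol/kg

[CO2*] = KH · pCO2 = 10^(−1.42) × 867×10^-6 = 3.296×10^-5 mol/kg
α₀ = 1/(1 + K1/[H⁺] + K1K2/[H⁺]²) = 1/(1 + 10^+2.02 + 10^+0.87) = 0.008840
DIC = [CO2*]/α₀ = 3.296×10^-5 / 0.008840 = 3.73 mmol/kg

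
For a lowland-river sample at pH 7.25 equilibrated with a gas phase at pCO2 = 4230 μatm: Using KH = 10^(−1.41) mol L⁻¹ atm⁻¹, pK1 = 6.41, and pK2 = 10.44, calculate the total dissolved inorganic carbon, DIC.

[CO2*] = KH · pCO2 = 10^(−1.41) × 4230×10^-6 = 1.646×10^-4 mol/L
α₀ = 1/(1 + K1/[H⁺] + K1K2/[H⁺]²) = 1/(1 + 10^+0.84 + 10^-2.35) = 0.1262
DIC = [CO2*]/α₀ = 1.646×10^-4 / 0.1262 = 1.30 mmol/L

DIC = 1.30 mmol/L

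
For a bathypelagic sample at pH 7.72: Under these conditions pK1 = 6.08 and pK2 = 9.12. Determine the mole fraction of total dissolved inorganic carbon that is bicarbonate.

α₁ = 0.941

α₁ = 1 / (1 + [H⁺]/K1 + K2/[H⁺]) = 1 / (1 + 10^-1.64 + 10^-1.40)
   = 1 / (1 + 0.022909 + 0.039811) = 1/1.0627 = 0.9410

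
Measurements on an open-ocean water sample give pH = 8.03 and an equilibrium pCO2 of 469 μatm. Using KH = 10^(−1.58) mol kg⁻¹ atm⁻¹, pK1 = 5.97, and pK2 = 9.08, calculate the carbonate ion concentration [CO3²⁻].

[CO2*] = KH · pCO2 = 10^(−1.58) × 469×10^-6 = 1.234×10^-5 mol/kg
α₀ = 1/(1 + K1/[H⁺] + K1K2/[H⁺]²) = 1/(1 + 10^+2.06 + 10^+1.01) = 0.007933
DIC = [CO2*]/α₀ = 1.234×10^-5 / 0.007933 = 1.555 mmol/kg
[CO3²⁻] = α₂·DIC; α₂ = 0.08118, so [CO3²⁻] = 0.08118 × 1.555 = 0.126 mmol/kg

[CO3²⁻] = 0.126 mmol/kg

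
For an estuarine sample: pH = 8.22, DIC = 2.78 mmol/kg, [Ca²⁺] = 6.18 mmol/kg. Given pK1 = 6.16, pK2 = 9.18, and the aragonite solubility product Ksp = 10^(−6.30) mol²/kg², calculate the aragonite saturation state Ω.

Ω = 3.36

α₂ = 1 / (1 + [H⁺]/K2 + [H⁺]²/(K1K2)) = 1 / (1 + 10^+0.96 + 10^-1.10)
   = 1 / (1 + 9.1201 + 0.079433) = 1/10.200 = 0.09804
[CO3²⁻] = α₂ × DIC = 0.09804 × 2.78 = 0.2726 mmol/kg
Ksp = 10^(−6.30) = 5.012×10^-7
Ω = [Ca²⁺][CO3²⁻]/Ksp = (6.18×10^-3)(2.726×10^-4) / 5.012×10^-7 = 3.36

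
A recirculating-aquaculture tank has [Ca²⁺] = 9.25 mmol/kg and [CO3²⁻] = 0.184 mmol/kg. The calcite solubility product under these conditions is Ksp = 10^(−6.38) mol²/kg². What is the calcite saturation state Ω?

Ω = 4.08

Ksp = 10^(−6.38) = 4.169×10^-7
Ω = [Ca²⁺][CO3²⁻]/Ksp = (9.25×10^-3)(0.184×10^-3) / 4.169×10^-7 = 4.08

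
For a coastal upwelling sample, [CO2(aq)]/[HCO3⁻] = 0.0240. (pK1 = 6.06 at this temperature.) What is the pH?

From K1 = [H⁺][HCO3⁻]/[CO2(aq)]:  pH = pK1 − log₁₀([CO2(aq)]/[HCO3⁻])
log₁₀(0.0240) = -1.620
pH = 6.06 − (-1.620) = 7.68

pH = 7.68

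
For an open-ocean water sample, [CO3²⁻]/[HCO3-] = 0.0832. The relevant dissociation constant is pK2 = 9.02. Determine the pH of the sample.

From K2 = [H⁺][CO3²⁻]/[HCO3-]:  pH = pK2 + log₁₀([CO3²⁻]/[HCO3-])
log₁₀(0.0832) = -1.080
pH = 9.02 + (-1.080) = 7.94

pH = 7.94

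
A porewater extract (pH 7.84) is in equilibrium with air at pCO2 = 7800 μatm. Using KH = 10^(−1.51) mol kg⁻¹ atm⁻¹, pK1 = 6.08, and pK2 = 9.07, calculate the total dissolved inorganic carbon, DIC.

[CO2*] = KH · pCO2 = 10^(−1.51) × 7800×10^-6 = 2.410×10^-4 mol/kg
α₀ = 1/(1 + K1/[H⁺] + K1K2/[H⁺]²) = 1/(1 + 10^+1.76 + 10^+0.53) = 0.01615
DIC = [CO2*]/α₀ = 2.410×10^-4 / 0.01615 = 14.9 mmol/kg

DIC = 14.9 mmol/kg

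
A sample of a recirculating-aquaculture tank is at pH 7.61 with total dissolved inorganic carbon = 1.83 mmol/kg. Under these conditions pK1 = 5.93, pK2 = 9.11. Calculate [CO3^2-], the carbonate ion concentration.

α₂ = 1 / (1 + [H⁺]/K2 + [H⁺]²/(K1K2)) = 1 / (1 + 10^+1.50 + 10^-0.18)
   = 1 / (1 + 31.623 + 0.66069) = 1/33.283 = 0.03004
[CO3²⁻] = α₂ × DIC = 0.03004 × 1.83 = 0.0550 mmol/kg

[CO3²⁻] = 0.0550 mmol/kg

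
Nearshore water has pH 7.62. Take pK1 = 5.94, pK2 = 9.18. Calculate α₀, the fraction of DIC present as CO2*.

α₀ = 0.0199

α₀ = 1 / (1 + K1/[H⁺] + K1K2/[H⁺]²) = 1 / (1 + 10^+1.68 + 10^+0.12)
   = 1 / (1 + 47.863 + 1.3183) = 1/50.181 = 0.01993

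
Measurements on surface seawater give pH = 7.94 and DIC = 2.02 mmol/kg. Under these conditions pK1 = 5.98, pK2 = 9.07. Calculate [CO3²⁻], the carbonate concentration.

[CO3²⁻] = 0.138 mmol/kg

α₂ = 1 / (1 + [H⁺]/K2 + [H⁺]²/(K1K2)) = 1 / (1 + 10^+1.13 + 10^-0.83)
   = 1 / (1 + 13.490 + 0.14791) = 1/14.638 = 0.06832
[CO3²⁻] = α₂ × DIC = 0.06832 × 2.02 = 0.138 mmol/kg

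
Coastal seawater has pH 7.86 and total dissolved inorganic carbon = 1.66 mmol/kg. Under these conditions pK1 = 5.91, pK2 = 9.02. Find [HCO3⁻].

[HCO3⁻] = 1.54 mmol/kg

α₁ = 1 / (1 + [H⁺]/K1 + K2/[H⁺]) = 1 / (1 + 10^-1.95 + 10^-1.16)
   = 1 / (1 + 0.011220 + 0.069183) = 1/1.0804 = 0.9256
[HCO3⁻] = α₁ × DIC = 0.9256 × 1.66 = 1.54 mmol/kg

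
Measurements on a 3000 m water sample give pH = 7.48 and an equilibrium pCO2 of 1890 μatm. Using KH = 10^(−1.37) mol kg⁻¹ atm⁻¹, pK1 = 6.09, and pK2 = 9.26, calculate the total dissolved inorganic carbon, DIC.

DIC = 2.09 mmol/kg

[CO2*] = KH · pCO2 = 10^(−1.37) × 1890×10^-6 = 8.062×10^-5 mol/kg
α₀ = 1/(1 + K1/[H⁺] + K1K2/[H⁺]²) = 1/(1 + 10^+1.39 + 10^-0.39) = 0.03853
DIC = [CO2*]/α₀ = 8.062×10^-5 / 0.03853 = 2.09 mmol/kg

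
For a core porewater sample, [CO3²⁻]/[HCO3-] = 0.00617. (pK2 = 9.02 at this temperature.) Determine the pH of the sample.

From K2 = [H⁺][CO3²⁻]/[HCO3-]:  pH = pK2 + log₁₀([CO3²⁻]/[HCO3-])
log₁₀(0.00617) = -2.210
pH = 9.02 + (-2.210) = 6.81

pH = 6.81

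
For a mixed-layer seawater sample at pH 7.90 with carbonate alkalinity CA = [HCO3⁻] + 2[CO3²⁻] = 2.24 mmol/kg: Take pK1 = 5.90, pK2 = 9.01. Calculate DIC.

CA = [HCO3⁻] + 2[CO3²⁻] = (α₁ + 2α₂)·DIC
At pH 7.90: [H⁺]/K1 = 10^-2.00 = 0.010000, K2/[H⁺] = 10^-1.11 = 0.077625
α₁ = 1/(1 + 0.010000 + 0.077625) = 1/1.0876 = 0.9194; α₂ = α₁·K2/[H⁺] = 0.07137
α₁ + 2α₂ = 1.0622
DIC = CA / (α₁ + 2α₂) = 2.24 / 1.0622 = 2.11 mmol/kg

DIC = 2.11 mmol/kg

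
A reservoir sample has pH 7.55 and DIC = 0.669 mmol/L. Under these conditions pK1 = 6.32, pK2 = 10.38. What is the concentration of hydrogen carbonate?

[HCO3⁻] = 0.631 mmol/L

α₁ = 1 / (1 + [H⁺]/K1 + K2/[H⁺]) = 1 / (1 + 10^-1.23 + 10^-2.83)
   = 1 / (1 + 0.058884 + 0.0014791) = 1/1.0604 = 0.9431
[HCO3⁻] = α₁ × DIC = 0.9431 × 0.669 = 0.631 mmol/L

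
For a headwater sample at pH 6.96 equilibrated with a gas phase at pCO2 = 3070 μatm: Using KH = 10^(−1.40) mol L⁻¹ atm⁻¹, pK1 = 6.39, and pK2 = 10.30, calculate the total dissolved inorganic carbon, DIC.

[CO2*] = KH · pCO2 = 10^(−1.40) × 3070×10^-6 = 1.222×10^-4 mol/L
α₀ = 1/(1 + K1/[H⁺] + K1K2/[H⁺]²) = 1/(1 + 10^+0.57 + 10^-2.77) = 0.2120
DIC = [CO2*]/α₀ = 1.222×10^-4 / 0.2120 = 0.577 mmol/L

DIC = 0.577 mmol/L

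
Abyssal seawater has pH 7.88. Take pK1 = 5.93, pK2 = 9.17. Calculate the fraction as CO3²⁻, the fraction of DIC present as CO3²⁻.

α₂ = 1 / (1 + [H⁺]/K2 + [H⁺]²/(K1K2)) = 1 / (1 + 10^+1.29 + 10^-0.66)
   = 1 / (1 + 19.498 + 0.21878) = 1/20.717 = 0.04827

α₂ = 0.0483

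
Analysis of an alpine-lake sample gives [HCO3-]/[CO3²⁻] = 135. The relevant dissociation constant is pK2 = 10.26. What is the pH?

pH = 8.13

From K2 = [H⁺][CO3²⁻]/[HCO3-]:  pH = pK2 − log₁₀([HCO3-]/[CO3²⁻])
log₁₀(135) = +2.130
pH = 10.26 − (+2.130) = 8.13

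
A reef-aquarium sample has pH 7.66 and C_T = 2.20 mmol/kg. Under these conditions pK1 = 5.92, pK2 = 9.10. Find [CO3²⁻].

α₂ = 1 / (1 + [H⁺]/K2 + [H⁺]²/(K1K2)) = 1 / (1 + 10^+1.44 + 10^-0.30)
   = 1 / (1 + 27.542 + 0.50119) = 1/29.043 = 0.03443
[CO3²⁻] = α₂ × DIC = 0.03443 × 2.20 = 0.0757 mmol/kg

[CO3²⁻] = 0.0757 mmol/kg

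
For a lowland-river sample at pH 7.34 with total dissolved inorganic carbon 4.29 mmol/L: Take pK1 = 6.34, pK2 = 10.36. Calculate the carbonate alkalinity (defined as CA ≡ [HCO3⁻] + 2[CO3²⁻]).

CA = 3.90 mmol/L

CA = [HCO3⁻] + 2[CO3²⁻] = (α₁ + 2α₂)·DIC
At pH 7.34: [H⁺]/K1 = 10^-1.00 = 0.10000, K2/[H⁺] = 10^-3.02 = 0.00095499
α₁ = 1/(1 + 0.10000 + 0.00095499) = 1/1.1010 = 0.9083; α₂ = α₁·K2/[H⁺] = 0.0008674
α₁ + 2α₂ = 0.9100
CA = 0.9100 × 4.29 = 3.90 mmol/L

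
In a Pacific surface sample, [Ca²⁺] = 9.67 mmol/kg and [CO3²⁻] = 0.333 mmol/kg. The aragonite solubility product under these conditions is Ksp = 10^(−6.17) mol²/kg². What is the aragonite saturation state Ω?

Ksp = 10^(−6.17) = 6.761×10^-7
Ω = [Ca²⁺][CO3²⁻]/Ksp = (9.67×10^-3)(0.333×10^-3) / 6.761×10^-7 = 4.76

Ω = 4.76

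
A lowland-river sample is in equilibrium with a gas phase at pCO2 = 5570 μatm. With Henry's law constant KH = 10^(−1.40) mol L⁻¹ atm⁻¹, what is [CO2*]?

[CO2*] = 222 μmol/L

KH = 10^(−1.40) = 3.981×10^-2 mol L⁻¹ atm⁻¹
[CO2*] = KH · pCO2 = 3.981×10^-2 × 5570×10^-6 atm = 2.22×10^-4 mol/L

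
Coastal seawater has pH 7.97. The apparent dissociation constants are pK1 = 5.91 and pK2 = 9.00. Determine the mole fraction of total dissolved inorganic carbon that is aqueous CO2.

α₀ = 1 / (1 + K1/[H⁺] + K1K2/[H⁺]²) = 1 / (1 + 10^+2.06 + 10^+1.03)
   = 1 / (1 + 114.82 + 10.715) = 1/126.53 = 0.007903

α₀ = 0.00790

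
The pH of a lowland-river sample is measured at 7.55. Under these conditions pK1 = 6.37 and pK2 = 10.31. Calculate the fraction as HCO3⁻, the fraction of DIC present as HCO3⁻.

α₁ = 1 / (1 + [H⁺]/K1 + K2/[H⁺]) = 1 / (1 + 10^-1.18 + 10^-2.76)
   = 1 / (1 + 0.066069 + 0.0017378) = 1/1.0678 = 0.9365

α₁ = 0.936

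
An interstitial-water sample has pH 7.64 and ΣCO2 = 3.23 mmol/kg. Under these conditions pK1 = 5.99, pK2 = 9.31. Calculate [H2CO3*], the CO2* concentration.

[CO2*] = 0.0693 mmol/kg

α₀ = 1 / (1 + K1/[H⁺] + K1K2/[H⁺]²) = 1 / (1 + 10^+1.65 + 10^-0.02)
   = 1 / (1 + 44.668 + 0.95499) = 1/46.623 = 0.02145
[CO2*] = α₀ × DIC = 0.02145 × 3.23 = 0.0693 mmol/kg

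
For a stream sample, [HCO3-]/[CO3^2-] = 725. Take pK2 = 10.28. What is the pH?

pH = 7.42

From K2 = [H⁺][CO3^2-]/[HCO3-]:  pH = pK2 − log₁₀([HCO3-]/[CO3^2-])
log₁₀(725) = +2.860
pH = 10.28 − (+2.860) = 7.42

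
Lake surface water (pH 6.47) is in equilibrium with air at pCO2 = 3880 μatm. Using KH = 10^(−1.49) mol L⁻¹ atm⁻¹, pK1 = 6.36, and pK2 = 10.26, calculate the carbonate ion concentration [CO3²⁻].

[CO3²⁻] = 0.0262 μmol/L

[CO2*] = KH · pCO2 = 10^(−1.49) × 3880×10^-6 = 1.256×10^-4 mol/L
α₀ = 1/(1 + K1/[H⁺] + K1K2/[H⁺]²) = 1/(1 + 10^+0.11 + 10^-3.68) = 0.4370
DIC = [CO2*]/α₀ = 1.256×10^-4 / 0.4370 = 0.2873 mmol/L
[CO3²⁻] = α₂·DIC; α₂ = 9.130×10^-5, so [CO3²⁻] = 9.130×10^-5 × 0.2873 = 2.62×10^-5 mmol/L = 0.0262 μmol/L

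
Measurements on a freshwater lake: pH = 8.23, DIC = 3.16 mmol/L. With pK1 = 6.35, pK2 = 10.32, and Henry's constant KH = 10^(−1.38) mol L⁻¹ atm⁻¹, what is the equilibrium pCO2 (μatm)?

pCO2 = 978 μatm

α₀ = 1 / (1 + K1/[H⁺] + K1K2/[H⁺]²) = 1 / (1 + 10^+1.88 + 10^-0.21)
   = 1 / (1 + 75.858 + 0.61660) = 1/77.474 = 0.01291
[CO2*] = α₀ × DIC = 0.01291 × 3.16 = 0.04079 mmol/L
pCO2 = [CO2*]/KH = 4.079×10^-5 / 4.169×10^-2 = 978 μatm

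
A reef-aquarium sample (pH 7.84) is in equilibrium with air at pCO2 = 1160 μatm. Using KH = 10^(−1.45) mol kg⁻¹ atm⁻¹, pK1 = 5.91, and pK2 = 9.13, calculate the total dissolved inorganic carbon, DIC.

[CO2*] = KH · pCO2 = 10^(−1.45) × 1160×10^-6 = 4.116×10^-5 mol/kg
α₀ = 1/(1 + K1/[H⁺] + K1K2/[H⁺]²) = 1/(1 + 10^+1.93 + 10^+0.64) = 0.01105
DIC = [CO2*]/α₀ = 4.116×10^-5 / 0.01105 = 3.72 mmol/kg

DIC = 3.72 mmol/kg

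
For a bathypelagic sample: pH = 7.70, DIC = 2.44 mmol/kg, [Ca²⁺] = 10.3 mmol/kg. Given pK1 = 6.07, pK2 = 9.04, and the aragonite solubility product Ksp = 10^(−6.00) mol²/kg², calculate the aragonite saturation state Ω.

α₂ = 1 / (1 + [H⁺]/K2 + [H⁺]²/(K1K2)) = 1 / (1 + 10^+1.34 + 10^-0.29)
   = 1 / (1 + 21.878 + 0.51286) = 1/23.390 = 0.04275
[CO3²⁻] = α₂ × DIC = 0.04275 × 2.44 = 0.1043 mmol/kg
Ksp = 10^(−6.00) = 1.000×10^-6
Ω = [Ca²⁺][CO3²⁻]/Ksp = (10.3×10^-3)(1.043×10^-4) / 1.000×10^-6 = 1.07

Ω = 1.07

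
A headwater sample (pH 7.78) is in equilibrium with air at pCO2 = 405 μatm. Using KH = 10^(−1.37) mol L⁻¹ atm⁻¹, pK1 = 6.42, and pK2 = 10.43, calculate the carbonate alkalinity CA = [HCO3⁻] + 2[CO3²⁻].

CA = 0.398 mmol/L

[CO2*] = KH · pCO2 = 10^(−1.37) × 405×10^-6 = 1.728×10^-5 mol/L
α₀ = 1/(1 + K1/[H⁺] + K1K2/[H⁺]²) = 1/(1 + 10^+1.36 + 10^-1.29) = 0.04174
DIC = [CO2*]/α₀ = 1.728×10^-5 / 0.04174 = 0.4139 mmol/L
CA = (α₁ + 2α₂)·DIC = (0.9561 + 2×0.002140) × 0.4139 = 0.398 mmol/L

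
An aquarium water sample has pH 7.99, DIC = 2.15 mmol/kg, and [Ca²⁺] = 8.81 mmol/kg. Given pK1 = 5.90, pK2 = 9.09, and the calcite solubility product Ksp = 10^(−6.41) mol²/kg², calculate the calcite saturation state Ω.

Ω = 3.56

α₂ = 1 / (1 + [H⁺]/K2 + [H⁺]²/(K1K2)) = 1 / (1 + 10^+1.10 + 10^-0.99)
   = 1 / (1 + 12.589 + 0.10233) = 1/13.692 = 0.07304
[CO3²⁻] = α₂ × DIC = 0.07304 × 2.15 = 0.1570 mmol/kg
Ksp = 10^(−6.41) = 3.890×10^-7
Ω = [Ca²⁺][CO3²⁻]/Ksp = (8.81×10^-3)(1.570×10^-4) / 3.890×10^-7 = 3.56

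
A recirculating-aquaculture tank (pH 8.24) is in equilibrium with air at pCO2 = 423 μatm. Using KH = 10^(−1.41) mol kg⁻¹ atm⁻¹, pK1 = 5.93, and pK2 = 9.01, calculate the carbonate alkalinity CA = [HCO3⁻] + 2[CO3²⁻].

CA = 4.50 mmol/kg

[CO2*] = KH · pCO2 = 10^(−1.41) × 423×10^-6 = 1.646×10^-5 mol/kg
α₀ = 1/(1 + K1/[H⁺] + K1K2/[H⁺]²) = 1/(1 + 10^+2.31 + 10^+1.54) = 0.004169
DIC = [CO2*]/α₀ = 1.646×10^-5 / 0.004169 = 3.947 mmol/kg
CA = (α₁ + 2α₂)·DIC = (0.8513 + 2×0.1446) × 3.947 = 4.50 mmol/kg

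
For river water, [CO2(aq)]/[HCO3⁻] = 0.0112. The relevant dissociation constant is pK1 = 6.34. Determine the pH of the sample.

pH = 8.29

From K1 = [H⁺][HCO3⁻]/[CO2(aq)]:  pH = pK1 − log₁₀([CO2(aq)]/[HCO3⁻])
log₁₀(0.0112) = -1.951
pH = 6.34 − (-1.951) = 8.29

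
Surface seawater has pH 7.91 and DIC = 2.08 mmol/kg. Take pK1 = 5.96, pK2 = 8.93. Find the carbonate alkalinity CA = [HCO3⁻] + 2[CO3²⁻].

CA = 2.24 mmol/kg

CA = [HCO3⁻] + 2[CO3²⁻] = (α₁ + 2α₂)·DIC
At pH 7.91: [H⁺]/K1 = 10^-1.95 = 0.011220, K2/[H⁺] = 10^-1.02 = 0.095499
α₁ = 1/(1 + 0.011220 + 0.095499) = 1/1.1067 = 0.9036; α₂ = α₁·K2/[H⁺] = 0.08629
α₁ + 2α₂ = 1.0762
CA = 1.0762 × 2.08 = 2.24 mmol/kg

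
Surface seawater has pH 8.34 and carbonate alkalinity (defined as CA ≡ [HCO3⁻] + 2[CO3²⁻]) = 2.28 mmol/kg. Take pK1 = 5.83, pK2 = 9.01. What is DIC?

CA = [HCO3⁻] + 2[CO3²⁻] = (α₁ + 2α₂)·DIC
At pH 8.34: [H⁺]/K1 = 10^-2.51 = 0.0030903, K2/[H⁺] = 10^-0.67 = 0.21380
α₁ = 1/(1 + 0.0030903 + 0.21380) = 1/1.2169 = 0.8218; α₂ = α₁·K2/[H⁺] = 0.1757
α₁ + 2α₂ = 1.1732
DIC = CA / (α₁ + 2α₂) = 2.28 / 1.1732 = 1.94 mmol/kg

DIC = 1.94 mmol/kg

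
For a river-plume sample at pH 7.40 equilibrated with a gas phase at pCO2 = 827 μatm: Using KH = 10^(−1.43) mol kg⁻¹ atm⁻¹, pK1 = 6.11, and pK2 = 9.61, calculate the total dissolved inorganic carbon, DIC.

[CO2*] = KH · pCO2 = 10^(−1.43) × 827×10^-6 = 3.073×10^-5 mol/kg
α₀ = 1/(1 + K1/[H⁺] + K1K2/[H⁺]²) = 1/(1 + 10^+1.29 + 10^-0.92) = 0.04850
DIC = [CO2*]/α₀ = 3.073×10^-5 / 0.04850 = 0.634 mmol/kg

DIC = 0.634 mmol/kg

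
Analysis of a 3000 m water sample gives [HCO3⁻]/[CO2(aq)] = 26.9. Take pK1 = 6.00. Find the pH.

From K1 = [H⁺][HCO3⁻]/[CO2(aq)]:  pH = pK1 + log₁₀([HCO3⁻]/[CO2(aq)])
log₁₀(26.9) = +1.430
pH = 6.00 + (+1.430) = 7.43

pH = 7.43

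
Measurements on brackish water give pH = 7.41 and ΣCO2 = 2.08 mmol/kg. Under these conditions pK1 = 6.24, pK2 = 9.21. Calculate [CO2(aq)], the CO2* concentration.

α₀ = 1 / (1 + K1/[H⁺] + K1K2/[H⁺]²) = 1 / (1 + 10^+1.17 + 10^-0.63)
   = 1 / (1 + 14.791 + 0.23442) = 1/16.026 = 0.06240
[CO2*] = α₀ × DIC = 0.06240 × 2.08 = 0.130 mmol/kg

[CO2*] = 0.130 mmol/kg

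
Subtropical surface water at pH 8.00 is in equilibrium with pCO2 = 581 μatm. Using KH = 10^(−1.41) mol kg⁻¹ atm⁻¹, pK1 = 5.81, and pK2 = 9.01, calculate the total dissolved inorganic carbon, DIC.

DIC = 3.87 mmol/kg

[CO2*] = KH · pCO2 = 10^(−1.41) × 581×10^-6 = 2.260×10^-5 mol/kg
α₀ = 1/(1 + K1/[H⁺] + K1K2/[H⁺]²) = 1/(1 + 10^+2.19 + 10^+1.18) = 0.005847
DIC = [CO2*]/α₀ = 2.260×10^-5 / 0.005847 = 3.87 mmol/kg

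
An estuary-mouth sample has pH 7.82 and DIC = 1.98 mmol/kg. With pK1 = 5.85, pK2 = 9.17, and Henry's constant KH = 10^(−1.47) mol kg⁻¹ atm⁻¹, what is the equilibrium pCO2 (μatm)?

pCO2 = 593 μatm

α₀ = 1 / (1 + K1/[H⁺] + K1K2/[H⁺]²) = 1 / (1 + 10^+1.97 + 10^+0.62)
   = 1 / (1 + 93.325 + 4.1687) = 1/98.494 = 0.01015
[CO2*] = α₀ × DIC = 0.01015 × 1.98 = 0.02010 mmol/kg
pCO2 = [CO2*]/KH = 2.010×10^-5 / 3.388×10^-2 = 593 μatm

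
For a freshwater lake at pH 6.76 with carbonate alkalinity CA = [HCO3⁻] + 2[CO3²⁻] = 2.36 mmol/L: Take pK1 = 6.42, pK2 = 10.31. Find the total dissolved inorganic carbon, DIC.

CA = [HCO3⁻] + 2[CO3²⁻] = (α₁ + 2α₂)·DIC
At pH 6.76: [H⁺]/K1 = 10^-0.34 = 0.45709, K2/[H⁺] = 10^-3.55 = 0.00028184
α₁ = 1/(1 + 0.45709 + 0.00028184) = 1/1.4574 = 0.6862; α₂ = α₁·K2/[H⁺] = 0.0001934
α₁ + 2α₂ = 0.6866
DIC = CA / (α₁ + 2α₂) = 2.36 / 0.6866 = 3.44 mmol/L

DIC = 3.44 mmol/L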